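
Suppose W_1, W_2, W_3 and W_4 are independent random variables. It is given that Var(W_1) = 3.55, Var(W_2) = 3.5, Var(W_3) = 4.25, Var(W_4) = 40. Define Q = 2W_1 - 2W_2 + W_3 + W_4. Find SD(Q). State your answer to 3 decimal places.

8.512

By independence, Var(Q) = (2)²Var(W_1) + (-2)²Var(W_2) + (1)²Var(W_3) + (1)²Var(W_4)
= (2)²·3.55 + (-2)²·3.5 + (1)²·4.25 + (1)²·40 = 72.45
SD(Q) = √72.45 ≈ 8.512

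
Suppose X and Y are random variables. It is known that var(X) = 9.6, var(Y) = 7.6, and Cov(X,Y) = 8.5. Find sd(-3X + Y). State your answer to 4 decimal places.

6.5574

var(-3X + Y) = (-3)²·var(X) + (1)²·var(Y) + 2·(-3)·(1)·Cov(X,Y)
= 9·9.6 + 1·7.6 + -6·8.5 = 43
sd(-3X + Y) = √43 ≈ 6.5574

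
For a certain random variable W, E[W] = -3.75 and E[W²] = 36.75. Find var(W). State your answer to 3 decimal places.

var(W) = 36.75 − (-3.75)² = 22.6875

22.688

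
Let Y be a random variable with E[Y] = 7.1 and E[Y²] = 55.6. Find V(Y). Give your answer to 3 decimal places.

V(Y) = 55.6 − (7.1)² = 5.19

5.190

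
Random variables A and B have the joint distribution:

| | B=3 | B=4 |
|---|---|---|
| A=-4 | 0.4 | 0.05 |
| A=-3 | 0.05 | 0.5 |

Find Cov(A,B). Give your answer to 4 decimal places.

0.1975

E[A] = -3.45,  E[B] = 3.55
E[AB] = -12.05
Cov(A,B) = E[AB] − E[A]E[B] = -12.05 − (-3.45)(3.55) = 0.1975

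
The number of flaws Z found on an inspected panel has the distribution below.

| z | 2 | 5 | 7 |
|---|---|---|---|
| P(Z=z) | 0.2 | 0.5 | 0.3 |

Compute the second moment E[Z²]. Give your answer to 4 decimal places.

E[Z²] = (2)²(0.2) + (5)²(0.5) + (7)²(0.3) = 28

28.0000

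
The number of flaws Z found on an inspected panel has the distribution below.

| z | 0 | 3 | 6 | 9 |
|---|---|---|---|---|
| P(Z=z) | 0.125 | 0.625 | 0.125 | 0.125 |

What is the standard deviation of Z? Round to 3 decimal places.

2.487

E[Z] = (0)(0.125) + (3)(0.625) + (6)(0.125) + (9)(0.125) = 3.75
E[Z²] = (0)²(0.125) + (3)²(0.625) + (6)²(0.125) + (9)²(0.125) = 20.25
V(Z) = E[Z²] − (E[Z])² = 20.25 − (3.75)² = 6.1875
σ(Z) = √6.1875 ≈ 2.487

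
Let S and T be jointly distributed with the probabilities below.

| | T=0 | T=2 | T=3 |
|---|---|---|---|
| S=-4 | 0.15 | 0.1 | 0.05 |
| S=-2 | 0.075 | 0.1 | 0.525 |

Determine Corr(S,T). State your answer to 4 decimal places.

0.5193

E[S] = -2.6,  E[T] = 2.125
E[ST] = -4.95
Cov(S,T) = E[ST] − E[S]E[T] = -4.95 − (-2.6)(2.125) = 0.575
Var(S) = 0.84,  Var(T) = 1.459375
ρ = 0.575 / √(0.84·1.459375) ≈ 0.5193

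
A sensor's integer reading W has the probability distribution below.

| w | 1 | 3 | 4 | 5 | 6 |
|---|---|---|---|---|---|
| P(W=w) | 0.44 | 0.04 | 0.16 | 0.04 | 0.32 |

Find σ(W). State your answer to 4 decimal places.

E[W] = (1)(0.44) + (3)(0.04) + (4)(0.16) + (5)(0.04) + (6)(0.32) = 3.32
E[W²] = (1)²(0.44) + (3)²(0.04) + (4)²(0.16) + (5)²(0.04) + (6)²(0.32) = 15.88
var(W) = E[W²] − (E[W])² = 15.88 − (3.32)² = 4.8576
σ(W) = √4.8576 ≈ 2.2040

2.2040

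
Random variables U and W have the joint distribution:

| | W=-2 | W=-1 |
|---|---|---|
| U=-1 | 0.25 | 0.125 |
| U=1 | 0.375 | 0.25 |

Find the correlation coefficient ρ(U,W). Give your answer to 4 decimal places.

E[U] = 0.25,  E[W] = -1.625
E[UW] = -0.375
Cov(U,W) = E[UW] − E[U]E[W] = -0.375 − (0.25)(-1.625) = 0.03125
Var(U) = 0.9375,  Var(W) = 0.234375
ρ = 0.03125 / √(0.9375·0.234375) ≈ 0.0667

0.0667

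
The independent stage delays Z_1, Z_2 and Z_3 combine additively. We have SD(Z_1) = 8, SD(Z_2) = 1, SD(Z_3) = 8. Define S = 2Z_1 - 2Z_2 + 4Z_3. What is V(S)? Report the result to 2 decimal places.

1284.00

V(Z_1) = 64, V(Z_2) = 1, V(Z_3) = 64
By independence, V(S) = (2)²V(Z_1) + (-2)²V(Z_2) + (4)²V(Z_3)
= (2)²·64 + (-2)²·1 + (4)²·64 = 1284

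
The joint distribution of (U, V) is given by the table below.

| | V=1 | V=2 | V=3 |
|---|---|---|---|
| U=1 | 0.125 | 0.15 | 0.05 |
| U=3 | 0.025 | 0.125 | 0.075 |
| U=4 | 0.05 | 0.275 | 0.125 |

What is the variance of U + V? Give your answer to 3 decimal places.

E[U] = 2.8,  E[V] = 2.05,  E[UV] = 5.975
Var(U) = 9.55 − (2.8)² = 1.71;  Var(V) = 4.65 − (2.05)² = 0.4475
cov(U,V) = 5.975 − (2.8)(2.05) = 0.235
Var(U + V) = (1)²·1.71 + (1)²·0.4475 + 2·(1)·(1)·0.235 = 2.6275

2.628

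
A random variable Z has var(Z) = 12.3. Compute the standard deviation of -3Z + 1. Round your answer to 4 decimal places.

var(-3Z + 1) = (-3)²·12.3 = 110.7
SD(-3Z + 1) = √110.7 ≈ 10.5214

10.5214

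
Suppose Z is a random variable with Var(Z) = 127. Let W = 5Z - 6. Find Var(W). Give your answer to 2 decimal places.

3175.00

Var(5Z - 6) = (5)²·Var(Z) = 25·127 = 3175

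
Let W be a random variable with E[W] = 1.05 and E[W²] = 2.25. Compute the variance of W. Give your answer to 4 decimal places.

var(W) = 2.25 − (1.05)² = 1.1475

1.1475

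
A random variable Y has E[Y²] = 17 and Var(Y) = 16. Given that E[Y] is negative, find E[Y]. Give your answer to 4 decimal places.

(E[Y])² = E[Y²] − Var(Y) = 17 − 16 = 1
E[Y] = −√1 = -1

-1.0000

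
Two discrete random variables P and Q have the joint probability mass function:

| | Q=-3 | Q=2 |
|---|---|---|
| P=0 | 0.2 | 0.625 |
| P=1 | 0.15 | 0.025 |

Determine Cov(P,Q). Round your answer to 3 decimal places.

E[P] = 0.175,  E[Q] = 0.25
E[PQ] = -0.4
Cov(P,Q) = E[PQ] − E[P]E[Q] = -0.4 − (0.175)(0.25) = -0.44375

-0.444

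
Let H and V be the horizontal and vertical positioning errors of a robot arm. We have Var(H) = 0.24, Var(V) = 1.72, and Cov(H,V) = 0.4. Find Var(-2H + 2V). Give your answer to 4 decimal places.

Var(-2H + 2V) = (-2)²·Var(H) + (2)²·Var(V) + 2·(-2)·(2)·Cov(H,V)
= 4·0.24 + 4·1.72 + -8·0.4 = 4.64

4.6400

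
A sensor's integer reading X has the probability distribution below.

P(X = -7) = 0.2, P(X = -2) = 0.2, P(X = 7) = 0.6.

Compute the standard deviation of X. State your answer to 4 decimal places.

E[X] = (-7)(0.2) + (-2)(0.2) + (7)(0.6) = 2.4
E[X²] = (-7)²(0.2) + (-2)²(0.2) + (7)²(0.6) = 40
V(X) = E[X²] − (E[X])² = 40 − (2.4)² = 34.24
SD(X) = √34.24 ≈ 5.8515

5.8515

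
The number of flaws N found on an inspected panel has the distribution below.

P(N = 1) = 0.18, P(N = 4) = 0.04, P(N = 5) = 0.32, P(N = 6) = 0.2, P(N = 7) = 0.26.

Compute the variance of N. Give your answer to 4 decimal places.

4.1584

E[N] = (1)(0.18) + (4)(0.04) + (5)(0.32) + (6)(0.2) + (7)(0.26) = 4.96
E[N²] = (1)²(0.18) + (4)²(0.04) + (5)²(0.32) + (6)²(0.2) + (7)²(0.26) = 28.76
Var(N) = E[N²] − (E[N])² = 28.76 − (4.96)² = 4.1584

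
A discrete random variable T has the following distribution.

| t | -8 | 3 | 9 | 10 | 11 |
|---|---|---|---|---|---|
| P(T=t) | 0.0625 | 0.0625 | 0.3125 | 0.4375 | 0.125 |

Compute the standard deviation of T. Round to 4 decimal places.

4.5484

E[T] = (-8)(0.0625) + (3)(0.0625) + (9)(0.3125) + (10)(0.4375) + (11)(0.125) = 8.25
E[T²] = (-8)²(0.0625) + (3)²(0.0625) + (9)²(0.3125) + (10)²(0.4375) + (11)²(0.125) = 88.75
var(T) = E[T²] − (E[T])² = 88.75 − (8.25)² = 20.6875
SD(T) = √20.6875 ≈ 4.5484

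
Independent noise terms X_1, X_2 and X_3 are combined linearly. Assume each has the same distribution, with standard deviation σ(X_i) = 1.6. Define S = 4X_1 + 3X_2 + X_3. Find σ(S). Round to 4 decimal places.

Var(X_i) = (1.6)² = 2.56
By independence, Var(S) = (4)²Var(X_1) + (3)²Var(X_2) + (1)²Var(X_3)
= (4)²·2.56 + (3)²·2.56 + (1)²·2.56 = 66.56
σ(S) = √66.56 ≈ 8.1584

8.1584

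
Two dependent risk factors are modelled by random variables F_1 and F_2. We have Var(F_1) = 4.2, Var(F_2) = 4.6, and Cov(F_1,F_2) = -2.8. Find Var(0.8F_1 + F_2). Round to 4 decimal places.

Var(0.8F_1 + F_2) = (0.8)²·Var(F_1) + (1)²·Var(F_2) + 2·(0.8)·(1)·Cov(F_1,F_2)
= 0.64·4.2 + 1·4.6 + 1.6·-2.8 = 2.808

2.8080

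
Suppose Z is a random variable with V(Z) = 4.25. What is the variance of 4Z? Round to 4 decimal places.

V(4Z) = (4)²·V(Z) = 16·4.25 = 68

68.0000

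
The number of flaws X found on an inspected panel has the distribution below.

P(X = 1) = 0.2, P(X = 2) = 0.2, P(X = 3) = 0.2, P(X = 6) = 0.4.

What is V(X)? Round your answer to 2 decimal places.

E[X] = (1)(0.2) + (2)(0.2) + (3)(0.2) + (6)(0.4) = 3.6
E[X²] = (1)²(0.2) + (2)²(0.2) + (3)²(0.2) + (6)²(0.4) = 17.2
V(X) = E[X²] − (E[X])² = 17.2 − (3.6)² = 4.24

4.24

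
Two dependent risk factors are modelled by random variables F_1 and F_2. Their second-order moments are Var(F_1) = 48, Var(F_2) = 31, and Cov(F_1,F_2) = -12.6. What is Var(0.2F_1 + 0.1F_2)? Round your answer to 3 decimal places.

Var(0.2F_1 + 0.1F_2) = (0.2)²·Var(F_1) + (0.1)²·Var(F_2) + 2·(0.2)·(0.1)·Cov(F_1,F_2)
= 0.04·48 + 0.01·31 + 0.04·-12.6 = 1.726

1.726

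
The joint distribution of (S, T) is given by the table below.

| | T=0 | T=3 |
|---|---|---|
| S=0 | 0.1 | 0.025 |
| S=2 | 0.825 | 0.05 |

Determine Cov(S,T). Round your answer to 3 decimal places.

-0.094

E[S] = 1.75,  E[T] = 0.225
E[ST] = 0.3
Cov(S,T) = E[ST] − E[S]E[T] = 0.3 − (1.75)(0.225) = -0.09375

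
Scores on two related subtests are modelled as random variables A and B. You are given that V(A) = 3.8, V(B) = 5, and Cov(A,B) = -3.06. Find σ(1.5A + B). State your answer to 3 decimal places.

2.090

V(1.5A + B) = (1.5)²·V(A) + (1)²·V(B) + 2·(1.5)·(1)·Cov(A,B)
= 2.25·3.8 + 1·5 + 3·-3.06 = 4.37
σ(1.5A + B) = √4.37 ≈ 2.090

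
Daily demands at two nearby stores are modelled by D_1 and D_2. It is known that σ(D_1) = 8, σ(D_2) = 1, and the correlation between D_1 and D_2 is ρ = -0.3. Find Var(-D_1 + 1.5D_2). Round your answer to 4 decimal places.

73.4500

Var(D_1) = (8)² = 64;  Var(D_2) = (1)² = 1
Cov(D_1,D_2) = ρ·σ(D_1)·σ(D_2) = -0.3·8·1 = -2.4
Var(-D_1 + 1.5D_2) = (-1)²·Var(D_1) + (1.5)²·Var(D_2) + 2·(-1)·(1.5)·Cov(D_1,D_2)
= 1·64 + 2.25·1 + -3·-2.4 = 73.45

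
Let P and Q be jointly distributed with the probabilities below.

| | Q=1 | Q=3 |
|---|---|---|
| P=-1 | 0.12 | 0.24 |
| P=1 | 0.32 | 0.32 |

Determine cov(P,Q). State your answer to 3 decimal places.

E[P] = 0.28,  E[Q] = 2.12
E[PQ] = 0.44
cov(P,Q) = E[PQ] − E[P]E[Q] = 0.44 − (0.28)(2.12) = -0.1536

-0.154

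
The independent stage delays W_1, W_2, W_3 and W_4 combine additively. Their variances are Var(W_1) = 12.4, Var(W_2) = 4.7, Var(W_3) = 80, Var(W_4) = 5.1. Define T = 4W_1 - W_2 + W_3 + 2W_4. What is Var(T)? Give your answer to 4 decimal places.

303.5000

By independence, Var(T) = (4)²Var(W_1) + (-1)²Var(W_2) + (1)²Var(W_3) + (2)²Var(W_4)
= (4)²·12.4 + (-1)²·4.7 + (1)²·80 + (2)²·5.1 = 303.5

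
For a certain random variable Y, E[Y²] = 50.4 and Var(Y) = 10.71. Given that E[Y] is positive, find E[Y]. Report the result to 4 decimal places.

(E[Y])² = E[Y²] − Var(Y) = 50.4 − 10.71 = 39.69
E[Y] = √39.69 = 6.3

6.3000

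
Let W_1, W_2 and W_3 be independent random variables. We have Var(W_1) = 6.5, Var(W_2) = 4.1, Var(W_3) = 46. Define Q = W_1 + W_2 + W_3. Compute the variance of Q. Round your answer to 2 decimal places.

By independence, Var(Q) = (1)²Var(W_1) + (1)²Var(W_2) + (1)²Var(W_3)
= (1)²·6.5 + (1)²·4.1 + (1)²·46 = 56.6

56.60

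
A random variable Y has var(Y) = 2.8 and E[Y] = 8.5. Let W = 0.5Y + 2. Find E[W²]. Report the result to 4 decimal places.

39.7625

E[0.5Y + 2] = 0.5·8.5 + 2 = 6.25
var(0.5Y + 2) = (0.5)²·2.8 = 0.7
E[W²] = var(W) + (E[W])² = 0.7 + (6.25)² = 39.7625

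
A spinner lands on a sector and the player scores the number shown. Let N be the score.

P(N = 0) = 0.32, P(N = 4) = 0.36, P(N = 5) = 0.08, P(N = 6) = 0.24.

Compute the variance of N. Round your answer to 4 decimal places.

5.6416

E[N] = (0)(0.32) + (4)(0.36) + (5)(0.08) + (6)(0.24) = 3.28
E[N²] = (0)²(0.32) + (4)²(0.36) + (5)²(0.08) + (6)²(0.24) = 16.4
Var(N) = E[N²] − (E[N])² = 16.4 − (3.28)² = 5.6416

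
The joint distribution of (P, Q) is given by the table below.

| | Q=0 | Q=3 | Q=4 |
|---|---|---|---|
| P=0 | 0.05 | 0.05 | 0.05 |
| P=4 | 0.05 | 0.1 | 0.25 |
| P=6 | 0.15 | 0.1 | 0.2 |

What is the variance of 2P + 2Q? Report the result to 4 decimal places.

E[P] = 4.3,  E[Q] = 2.75,  E[PQ] = 11.8
V(P) = 22.6 − (4.3)² = 4.11;  V(Q) = 10.25 − (2.75)² = 2.6875
cov(P,Q) = 11.8 − (4.3)(2.75) = -0.025
V(2P + 2Q) = (2)²·4.11 + (2)²·2.6875 + 2·(2)·(2)·-0.025 = 26.99

26.9900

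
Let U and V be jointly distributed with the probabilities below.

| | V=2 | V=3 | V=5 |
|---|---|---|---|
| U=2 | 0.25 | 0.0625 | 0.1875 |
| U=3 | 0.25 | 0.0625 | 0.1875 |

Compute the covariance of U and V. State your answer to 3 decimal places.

E[U] = 2.5,  E[V] = 3.25
E[UV] = 8.125
Cov(U,V) = E[UV] − E[U]E[V] = 8.125 − (2.5)(3.25) = 0

0.000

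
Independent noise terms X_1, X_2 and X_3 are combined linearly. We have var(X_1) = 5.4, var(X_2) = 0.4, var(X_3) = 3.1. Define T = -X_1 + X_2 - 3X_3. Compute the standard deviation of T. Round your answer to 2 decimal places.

By independence, var(T) = (-1)²var(X_1) + (1)²var(X_2) + (-3)²var(X_3)
= (-1)²·5.4 + (1)²·0.4 + (-3)²·3.1 = 33.7
sd(T) = √33.7 ≈ 5.81

5.81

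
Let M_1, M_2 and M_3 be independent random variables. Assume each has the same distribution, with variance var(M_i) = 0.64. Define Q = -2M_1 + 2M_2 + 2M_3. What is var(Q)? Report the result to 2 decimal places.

7.68

By independence, var(Q) = (-2)²var(M_1) + (2)²var(M_2) + (2)²var(M_3)
= (-2)²·0.64 + (2)²·0.64 + (2)²·0.64 = 7.68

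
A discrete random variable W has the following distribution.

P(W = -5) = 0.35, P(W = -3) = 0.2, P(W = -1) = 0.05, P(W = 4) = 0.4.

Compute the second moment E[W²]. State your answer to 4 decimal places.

E[W²] = (-5)²(0.35) + (-3)²(0.2) + (-1)²(0.05) + (4)²(0.4) = 17

17.0000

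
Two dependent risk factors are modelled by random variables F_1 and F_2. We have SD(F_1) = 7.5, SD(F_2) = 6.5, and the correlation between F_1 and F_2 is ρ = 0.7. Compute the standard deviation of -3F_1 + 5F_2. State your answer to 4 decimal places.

Var(F_1) = (7.5)² = 56.25;  Var(F_2) = (6.5)² = 42.25
Cov(F_1,F_2) = ρ·SD(F_1)·SD(F_2) = 0.7·7.5·6.5 = 34.125
Var(-3F_1 + 5F_2) = (-3)²·Var(F_1) + (5)²·Var(F_2) + 2·(-3)·(5)·Cov(F_1,F_2)
= 9·56.25 + 25·42.25 + -30·34.125 = 538.75
SD(-3F_1 + 5F_2) = √538.75 ≈ 23.2110

23.2110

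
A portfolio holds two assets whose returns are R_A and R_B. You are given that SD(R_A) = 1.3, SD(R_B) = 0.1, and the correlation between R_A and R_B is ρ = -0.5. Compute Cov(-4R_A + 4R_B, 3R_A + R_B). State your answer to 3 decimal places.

-20.760

var(R_A) = (1.3)² = 1.69;  var(R_B) = (0.1)² = 0.01
Cov(R_A,R_B) = ρ·SD(R_A)·SD(R_B) = -0.5·1.3·0.1 = -0.065
Cov(-4R_A + 4R_B, 3R_A + R_B) = (-4)(3)var(R_A) + (4)(1)var(R_B) + [(-4)(1) + (4)(3)]Cov(R_A,R_B)
= -12·1.69 + 4·0.01 + 8·-0.065 = -20.76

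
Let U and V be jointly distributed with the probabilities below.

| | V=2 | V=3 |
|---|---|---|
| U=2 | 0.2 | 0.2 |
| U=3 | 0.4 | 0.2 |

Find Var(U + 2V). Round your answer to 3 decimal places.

E[U] = 2.6,  E[V] = 2.4,  E[UV] = 6.2
Var(U) = 7 − (2.6)² = 0.24;  Var(V) = 6 − (2.4)² = 0.24
Cov(U,V) = 6.2 − (2.6)(2.4) = -0.04
Var(U + 2V) = (1)²·0.24 + (2)²·0.24 + 2·(1)·(2)·-0.04 = 1.04

1.040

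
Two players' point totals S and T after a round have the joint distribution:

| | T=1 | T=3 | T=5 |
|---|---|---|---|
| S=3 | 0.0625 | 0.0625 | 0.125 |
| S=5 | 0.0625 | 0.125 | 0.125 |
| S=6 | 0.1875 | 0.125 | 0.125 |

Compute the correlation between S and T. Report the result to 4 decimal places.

-0.1855

E[S] = 4.9375,  E[T] = 3.125
E[ST] = 15.0625
Cov(S,T) = E[ST] − E[S]E[T] = 15.0625 − (4.9375)(3.125) = -0.3671875
V(S) = 1.43359375,  V(T) = 2.734375
ρ = -0.3671875 / √(1.43359375·2.734375) ≈ -0.1855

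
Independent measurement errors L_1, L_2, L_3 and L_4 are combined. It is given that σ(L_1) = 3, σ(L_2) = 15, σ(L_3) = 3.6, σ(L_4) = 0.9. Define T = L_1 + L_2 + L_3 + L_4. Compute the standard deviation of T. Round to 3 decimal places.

15.741

Var(L_1) = 9, Var(L_2) = 225, Var(L_3) = 12.96, Var(L_4) = 0.81
By independence, Var(T) = (1)²Var(L_1) + (1)²Var(L_2) + (1)²Var(L_3) + (1)²Var(L_4)
= (1)²·9 + (1)²·225 + (1)²·12.96 + (1)²·0.81 = 247.77
σ(T) = √247.77 ≈ 15.741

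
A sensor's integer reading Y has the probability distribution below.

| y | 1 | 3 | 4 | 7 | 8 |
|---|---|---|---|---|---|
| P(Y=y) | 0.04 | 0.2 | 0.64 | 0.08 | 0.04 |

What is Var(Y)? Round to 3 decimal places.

E[Y] = (1)(0.04) + (3)(0.2) + (4)(0.64) + (7)(0.08) + (8)(0.04) = 4.08
E[Y²] = (1)²(0.04) + (3)²(0.2) + (4)²(0.64) + (7)²(0.08) + (8)²(0.04) = 18.56
Var(Y) = E[Y²] − (E[Y])² = 18.56 − (4.08)² = 1.9136

1.914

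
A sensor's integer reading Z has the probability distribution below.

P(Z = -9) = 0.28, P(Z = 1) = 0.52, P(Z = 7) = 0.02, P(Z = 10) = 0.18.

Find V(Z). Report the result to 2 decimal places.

E[Z] = (-9)(0.28) + (1)(0.52) + (7)(0.02) + (10)(0.18) = -0.06
E[Z²] = (-9)²(0.28) + (1)²(0.52) + (7)²(0.02) + (10)²(0.18) = 42.18
V(Z) = E[Z²] − (E[Z])² = 42.18 − (-0.06)² = 42.1764

42.18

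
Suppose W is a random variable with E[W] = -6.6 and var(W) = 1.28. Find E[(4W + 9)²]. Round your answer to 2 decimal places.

E[4W + 9] = 4·-6.6 + 9 = -17.4
var(4W + 9) = (4)²·1.28 = 20.48
E[(4W + 9)²] = var((4W + 9)) + (E[(4W + 9)])² = 20.48 + (-17.4)² = 323.24

323.24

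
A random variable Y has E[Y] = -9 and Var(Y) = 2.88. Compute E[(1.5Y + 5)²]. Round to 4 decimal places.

78.7300

E[1.5Y + 5] = 1.5·-9 + 5 = -8.5
Var(1.5Y + 5) = (1.5)²·2.88 = 6.48
E[(1.5Y + 5)²] = Var((1.5Y + 5)) + (E[(1.5Y + 5)])² = 6.48 + (-8.5)² = 78.73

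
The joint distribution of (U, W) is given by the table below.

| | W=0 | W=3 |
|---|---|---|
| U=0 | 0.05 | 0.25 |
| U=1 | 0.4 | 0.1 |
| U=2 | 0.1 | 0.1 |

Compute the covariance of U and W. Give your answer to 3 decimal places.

-0.315

E[U] = 0.9,  E[W] = 1.35
E[UW] = 0.9
cov(U,W) = E[UW] − E[U]E[W] = 0.9 − (0.9)(1.35) = -0.315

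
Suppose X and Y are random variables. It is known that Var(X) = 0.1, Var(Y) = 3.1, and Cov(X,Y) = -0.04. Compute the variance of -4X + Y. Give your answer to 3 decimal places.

5.020

Var(-4X + Y) = (-4)²·Var(X) + (1)²·Var(Y) + 2·(-4)·(1)·Cov(X,Y)
= 16·0.1 + 1·3.1 + -8·-0.04 = 5.02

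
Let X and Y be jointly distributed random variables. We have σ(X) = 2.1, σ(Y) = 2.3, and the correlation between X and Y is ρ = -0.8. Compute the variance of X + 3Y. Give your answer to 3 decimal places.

Var(X) = (2.1)² = 4.41;  Var(Y) = (2.3)² = 5.29
Cov(X,Y) = ρ·σ(X)·σ(Y) = -0.8·2.1·2.3 = -3.864
Var(X + 3Y) = (1)²·Var(X) + (3)²·Var(Y) + 2·(1)·(3)·Cov(X,Y)
= 1·4.41 + 9·5.29 + 6·-3.864 = 28.836

28.836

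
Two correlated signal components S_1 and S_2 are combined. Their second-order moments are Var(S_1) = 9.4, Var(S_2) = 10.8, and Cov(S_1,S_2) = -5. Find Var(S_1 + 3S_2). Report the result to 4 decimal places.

Var(S_1 + 3S_2) = (1)²·Var(S_1) + (3)²·Var(S_2) + 2·(1)·(3)·Cov(S_1,S_2)
= 1·9.4 + 9·10.8 + 6·-5 = 76.6

76.6000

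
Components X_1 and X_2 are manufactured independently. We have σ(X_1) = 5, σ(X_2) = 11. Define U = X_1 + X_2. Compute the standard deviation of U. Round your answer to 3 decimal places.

var(X_1) = 25, var(X_2) = 121
By independence, var(U) = (1)²var(X_1) + (1)²var(X_2)
= (1)²·25 + (1)²·121 = 146
σ(U) = √146 ≈ 12.083

12.083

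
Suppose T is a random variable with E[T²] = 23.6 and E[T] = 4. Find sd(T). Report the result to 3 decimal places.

2.757

V(T) = 23.6 − (4)² = 7.6
sd(T) = √7.6 ≈ 2.757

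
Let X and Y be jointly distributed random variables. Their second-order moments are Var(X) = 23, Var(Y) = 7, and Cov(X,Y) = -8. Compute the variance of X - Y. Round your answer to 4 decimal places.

46.0000

Var(X - Y) = (1)²·Var(X) + (-1)²·Var(Y) + 2·(1)·(-1)·Cov(X,Y)
= 1·23 + 1·7 + -2·-8 = 46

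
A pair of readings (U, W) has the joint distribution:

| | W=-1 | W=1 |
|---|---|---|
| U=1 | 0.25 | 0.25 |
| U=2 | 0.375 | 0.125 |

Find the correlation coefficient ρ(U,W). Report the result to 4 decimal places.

E[U] = 1.5,  E[W] = -0.25
E[UW] = -0.5
Cov(U,W) = E[UW] − E[U]E[W] = -0.5 − (1.5)(-0.25) = -0.125
V(U) = 0.25,  V(W) = 0.9375
ρ = -0.125 / √(0.25·0.9375) ≈ -0.2582

-0.2582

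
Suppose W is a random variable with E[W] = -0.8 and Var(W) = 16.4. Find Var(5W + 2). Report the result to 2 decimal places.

Var(5W + 2) = (5)²·Var(W) = 25·16.4 = 410

410.00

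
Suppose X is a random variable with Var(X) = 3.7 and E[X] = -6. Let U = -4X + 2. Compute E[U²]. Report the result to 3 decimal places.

735.200

E[-4X + 2] = -4·-6 + 2 = 26
Var(-4X + 2) = (-4)²·3.7 = 59.2
E[U²] = Var(U) + (E[U])² = 59.2 + (26)² = 735.2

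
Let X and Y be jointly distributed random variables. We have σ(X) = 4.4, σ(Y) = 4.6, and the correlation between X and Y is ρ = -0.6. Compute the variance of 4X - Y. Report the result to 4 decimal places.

428.0720

Var(X) = (4.4)² = 19.36;  Var(Y) = (4.6)² = 21.16
Cov(X,Y) = ρ·σ(X)·σ(Y) = -0.6·4.4·4.6 = -12.144
Var(4X - Y) = (4)²·Var(X) + (-1)²·Var(Y) + 2·(4)·(-1)·Cov(X,Y)
= 16·19.36 + 1·21.16 + -8·-12.144 = 428.072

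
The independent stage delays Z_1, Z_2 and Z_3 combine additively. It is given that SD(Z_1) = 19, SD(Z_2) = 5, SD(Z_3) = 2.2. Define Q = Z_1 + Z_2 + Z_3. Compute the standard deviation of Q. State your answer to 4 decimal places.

var(Z_1) = 361, var(Z_2) = 25, var(Z_3) = 4.84
By independence, var(Q) = (1)²var(Z_1) + (1)²var(Z_2) + (1)²var(Z_3)
= (1)²·361 + (1)²·25 + (1)²·4.84 = 390.84
SD(Q) = √390.84 ≈ 19.7697

19.7697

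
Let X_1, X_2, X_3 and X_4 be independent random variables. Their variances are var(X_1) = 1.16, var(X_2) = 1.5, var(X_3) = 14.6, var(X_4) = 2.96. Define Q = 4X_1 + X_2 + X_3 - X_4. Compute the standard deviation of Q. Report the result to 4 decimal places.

By independence, var(Q) = (4)²var(X_1) + (1)²var(X_2) + (1)²var(X_3) + (-1)²var(X_4)
= (4)²·1.16 + (1)²·1.5 + (1)²·14.6 + (-1)²·2.96 = 37.62
sd(Q) = √37.62 ≈ 6.1335

6.1335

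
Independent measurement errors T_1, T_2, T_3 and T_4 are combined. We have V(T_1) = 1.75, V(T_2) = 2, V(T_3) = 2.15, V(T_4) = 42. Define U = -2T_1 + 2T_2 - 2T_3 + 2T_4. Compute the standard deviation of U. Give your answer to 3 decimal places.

13.842

By independence, V(U) = (-2)²V(T_1) + (2)²V(T_2) + (-2)²V(T_3) + (2)²V(T_4)
= (-2)²·1.75 + (2)²·2 + (-2)²·2.15 + (2)²·42 = 191.6
SD(U) = √191.6 ≈ 13.842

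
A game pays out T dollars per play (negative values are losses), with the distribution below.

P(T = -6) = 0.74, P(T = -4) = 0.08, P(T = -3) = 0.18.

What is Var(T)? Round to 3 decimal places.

1.450

E[T] = (-6)(0.74) + (-4)(0.08) + (-3)(0.18) = -5.3
E[T²] = (-6)²(0.74) + (-4)²(0.08) + (-3)²(0.18) = 29.54
Var(T) = E[T²] − (E[T])² = 29.54 − (-5.3)² = 1.45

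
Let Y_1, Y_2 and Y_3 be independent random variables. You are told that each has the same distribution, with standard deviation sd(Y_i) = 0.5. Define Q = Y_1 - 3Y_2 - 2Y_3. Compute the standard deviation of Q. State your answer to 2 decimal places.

Var(Y_i) = (0.5)² = 0.25
By independence, Var(Q) = (1)²Var(Y_1) + (-3)²Var(Y_2) + (-2)²Var(Y_3)
= (1)²·0.25 + (-3)²·0.25 + (-2)²·0.25 = 3.5
sd(Q) = √3.5 ≈ 1.87

1.87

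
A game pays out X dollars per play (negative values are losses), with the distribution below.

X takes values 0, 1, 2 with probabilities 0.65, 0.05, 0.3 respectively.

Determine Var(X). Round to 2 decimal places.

E[X] = (0)(0.65) + (1)(0.05) + (2)(0.3) = 0.65
E[X²] = (0)²(0.65) + (1)²(0.05) + (2)²(0.3) = 1.25
Var(X) = E[X²] − (E[X])² = 1.25 − (0.65)² = 0.8275

0.83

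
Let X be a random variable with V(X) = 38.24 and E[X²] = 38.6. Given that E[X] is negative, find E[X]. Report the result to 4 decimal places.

(E[X])² = E[X²] − V(X) = 38.6 − 38.24 = 0.36
E[X] = −√0.36 = -0.6

-0.6000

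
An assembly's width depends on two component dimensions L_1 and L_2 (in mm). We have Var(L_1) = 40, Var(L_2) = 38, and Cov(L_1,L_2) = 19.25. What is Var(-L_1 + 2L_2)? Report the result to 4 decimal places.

Var(-L_1 + 2L_2) = (-1)²·Var(L_1) + (2)²·Var(L_2) + 2·(-1)·(2)·Cov(L_1,L_2)
= 1·40 + 4·38 + -4·19.25 = 115

115.0000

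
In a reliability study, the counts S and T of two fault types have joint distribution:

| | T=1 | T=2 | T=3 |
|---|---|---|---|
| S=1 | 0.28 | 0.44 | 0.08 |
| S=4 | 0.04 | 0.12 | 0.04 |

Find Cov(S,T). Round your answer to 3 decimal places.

0.120

E[S] = 1.6,  E[T] = 1.8
E[ST] = 3
Cov(S,T) = E[ST] − E[S]E[T] = 3 − (1.6)(1.8) = 0.12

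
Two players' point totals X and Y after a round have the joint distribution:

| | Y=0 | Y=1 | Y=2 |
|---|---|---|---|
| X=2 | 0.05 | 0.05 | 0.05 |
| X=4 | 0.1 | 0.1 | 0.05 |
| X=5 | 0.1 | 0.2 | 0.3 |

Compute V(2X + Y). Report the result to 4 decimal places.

5.6875

E[X] = 4.3,  E[Y] = 1.15,  E[XY] = 5.1
V(X) = 19.6 − (4.3)² = 1.11;  V(Y) = 1.95 − (1.15)² = 0.6275
cov(X,Y) = 5.1 − (4.3)(1.15) = 0.155
V(2X + Y) = (2)²·1.11 + (1)²·0.6275 + 2·(2)·(1)·0.155 = 5.6875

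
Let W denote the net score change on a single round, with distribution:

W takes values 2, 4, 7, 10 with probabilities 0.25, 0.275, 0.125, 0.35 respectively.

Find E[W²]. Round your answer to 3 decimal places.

E[W²] = (2)²(0.25) + (4)²(0.275) + (7)²(0.125) + (10)²(0.35) = 46.525

46.525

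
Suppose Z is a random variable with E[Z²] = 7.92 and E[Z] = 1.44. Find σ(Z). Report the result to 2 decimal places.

2.42

var(Z) = 7.92 − (1.44)² = 5.8464
σ(Z) = √5.8464 ≈ 2.42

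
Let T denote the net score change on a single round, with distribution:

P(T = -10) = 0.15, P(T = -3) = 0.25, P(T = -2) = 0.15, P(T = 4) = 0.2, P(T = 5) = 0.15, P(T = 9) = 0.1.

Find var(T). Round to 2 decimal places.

32.89

E[T] = (-10)(0.15) + (-3)(0.25) + (-2)(0.15) + (4)(0.2) + (5)(0.15) + (9)(0.1) = -0.1
E[T²] = (-10)²(0.15) + (-3)²(0.25) + (-2)²(0.15) + (4)²(0.2) + (5)²(0.15) + (9)²(0.1) = 32.9
var(T) = E[T²] − (E[T])² = 32.9 − (-0.1)² = 32.89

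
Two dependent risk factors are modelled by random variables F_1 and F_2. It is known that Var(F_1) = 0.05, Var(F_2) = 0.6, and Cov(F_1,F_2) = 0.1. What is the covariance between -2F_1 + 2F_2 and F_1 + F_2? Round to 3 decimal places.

Cov(-2F_1 + 2F_2, F_1 + F_2) = (-2)(1)Var(F_1) + (2)(1)Var(F_2) + [(-2)(1) + (2)(1)]Cov(F_1,F_2)
= -2·0.05 + 2·0.6 + 0·0.1 = 1.1

1.100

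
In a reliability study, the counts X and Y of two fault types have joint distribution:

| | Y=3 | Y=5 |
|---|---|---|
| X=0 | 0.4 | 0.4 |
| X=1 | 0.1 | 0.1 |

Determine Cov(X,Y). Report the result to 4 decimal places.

0.0000

E[X] = 0.2,  E[Y] = 4
E[XY] = 0.8
Cov(X,Y) = E[XY] − E[X]E[Y] = 0.8 − (0.2)(4) = 0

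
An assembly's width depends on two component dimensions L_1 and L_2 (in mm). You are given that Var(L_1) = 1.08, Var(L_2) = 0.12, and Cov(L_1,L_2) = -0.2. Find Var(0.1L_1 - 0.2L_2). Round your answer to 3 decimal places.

Var(0.1L_1 - 0.2L_2) = (0.1)²·Var(L_1) + (-0.2)²·Var(L_2) + 2·(0.1)·(-0.2)·Cov(L_1,L_2)
= 0.01·1.08 + 0.04·0.12 + -0.04·-0.2 = 0.0236

0.024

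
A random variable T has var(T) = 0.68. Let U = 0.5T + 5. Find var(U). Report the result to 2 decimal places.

var(0.5T + 5) = (0.5)²·var(T) = 0.25·0.68 = 0.17

0.17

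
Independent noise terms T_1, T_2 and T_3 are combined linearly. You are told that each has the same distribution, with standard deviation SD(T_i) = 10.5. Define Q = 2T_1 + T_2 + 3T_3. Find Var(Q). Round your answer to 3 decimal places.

1543.500

Var(T_i) = (10.5)² = 110.25
By independence, Var(Q) = (2)²Var(T_1) + (1)²Var(T_2) + (3)²Var(T_3)
= (2)²·110.25 + (1)²·110.25 + (3)²·110.25 = 1543.5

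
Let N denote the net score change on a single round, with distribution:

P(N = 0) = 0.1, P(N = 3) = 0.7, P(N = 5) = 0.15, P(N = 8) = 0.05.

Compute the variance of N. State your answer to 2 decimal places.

E[N] = (0)(0.1) + (3)(0.7) + (5)(0.15) + (8)(0.05) = 3.25
E[N²] = (0)²(0.1) + (3)²(0.7) + (5)²(0.15) + (8)²(0.05) = 13.25
var(N) = E[N²] − (E[N])² = 13.25 − (3.25)² = 2.6875

2.69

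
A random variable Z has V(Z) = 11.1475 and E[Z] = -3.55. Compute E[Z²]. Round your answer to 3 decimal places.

23.750

E[Z²] = V(Z) + (E[Z])² = 11.1475 + (-3.55)² = 23.75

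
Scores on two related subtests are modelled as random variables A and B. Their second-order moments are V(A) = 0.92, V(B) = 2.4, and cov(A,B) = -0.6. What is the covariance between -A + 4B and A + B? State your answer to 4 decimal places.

cov(-A + 4B, A + B) = (-1)(1)V(A) + (4)(1)V(B) + [(-1)(1) + (4)(1)]cov(A,B)
= -1·0.92 + 4·2.4 + 3·-0.6 = 6.88

6.8800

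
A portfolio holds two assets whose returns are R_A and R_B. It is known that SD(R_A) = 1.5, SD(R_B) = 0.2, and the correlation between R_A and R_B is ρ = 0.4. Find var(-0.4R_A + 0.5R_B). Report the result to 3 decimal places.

0.322

var(R_A) = (1.5)² = 2.25;  var(R_B) = (0.2)² = 0.04
cov(R_A,R_B) = ρ·SD(R_A)·SD(R_B) = 0.4·1.5·0.2 = 0.12
var(-0.4R_A + 0.5R_B) = (-0.4)²·var(R_A) + (0.5)²·var(R_B) + 2·(-0.4)·(0.5)·cov(R_A,R_B)
= 0.16·2.25 + 0.25·0.04 + -0.4·0.12 = 0.322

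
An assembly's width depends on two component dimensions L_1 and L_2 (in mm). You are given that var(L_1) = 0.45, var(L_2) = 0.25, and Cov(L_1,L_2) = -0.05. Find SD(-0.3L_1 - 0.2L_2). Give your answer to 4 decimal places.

0.2110

var(-0.3L_1 - 0.2L_2) = (-0.3)²·var(L_1) + (-0.2)²·var(L_2) + 2·(-0.3)·(-0.2)·Cov(L_1,L_2)
= 0.09·0.45 + 0.04·0.25 + 0.12·-0.05 = 0.0445
SD(-0.3L_1 - 0.2L_2) = √0.0445 ≈ 0.2110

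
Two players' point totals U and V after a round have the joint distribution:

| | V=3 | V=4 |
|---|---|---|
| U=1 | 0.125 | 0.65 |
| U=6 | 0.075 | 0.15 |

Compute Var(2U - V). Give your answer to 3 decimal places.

E[U] = 2.125,  E[V] = 3.8,  E[UV] = 7.925
Var(U) = 8.875 − (2.125)² = 4.359375;  Var(V) = 14.6 − (3.8)² = 0.16
Cov(U,V) = 7.925 − (2.125)(3.8) = -0.15
Var(2U - V) = (2)²·4.359375 + (-1)²·0.16 + 2·(2)·(-1)·-0.15 = 18.1975

18.198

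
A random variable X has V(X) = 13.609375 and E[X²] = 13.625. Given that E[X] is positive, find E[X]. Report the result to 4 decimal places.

(E[X])² = E[X²] − V(X) = 13.625 − 13.609375 = 0.015625
E[X] = √0.015625 = 0.125

0.1250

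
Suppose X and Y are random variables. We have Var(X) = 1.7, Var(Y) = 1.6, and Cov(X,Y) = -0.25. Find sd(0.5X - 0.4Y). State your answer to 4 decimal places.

0.8837

Var(0.5X - 0.4Y) = (0.5)²·Var(X) + (-0.4)²·Var(Y) + 2·(0.5)·(-0.4)·Cov(X,Y)
= 0.25·1.7 + 0.16·1.6 + -0.4·-0.25 = 0.781
sd(0.5X - 0.4Y) = √0.781 ≈ 0.8837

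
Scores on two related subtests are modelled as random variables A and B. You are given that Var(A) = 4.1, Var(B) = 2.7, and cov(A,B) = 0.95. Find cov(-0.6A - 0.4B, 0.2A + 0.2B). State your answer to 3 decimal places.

-0.898

cov(-0.6A - 0.4B, 0.2A + 0.2B) = (-0.6)(0.2)Var(A) + (-0.4)(0.2)Var(B) + [(-0.6)(0.2) + (-0.4)(0.2)]cov(A,B)
= -0.12·4.1 + -0.08·2.7 + -0.2·0.95 = -0.898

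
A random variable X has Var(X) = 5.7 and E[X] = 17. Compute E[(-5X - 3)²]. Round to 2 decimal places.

7886.50

E[-5X - 3] = -5·17 − 3 = -88
Var(-5X - 3) = (-5)²·5.7 = 142.5
E[(-5X - 3)²] = Var((-5X - 3)) + (E[(-5X - 3)])² = 142.5 + (-88)² = 7886.5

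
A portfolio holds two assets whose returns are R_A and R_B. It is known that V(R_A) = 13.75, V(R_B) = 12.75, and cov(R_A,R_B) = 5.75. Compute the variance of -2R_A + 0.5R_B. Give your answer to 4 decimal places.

46.6875

V(-2R_A + 0.5R_B) = (-2)²·V(R_A) + (0.5)²·V(R_B) + 2·(-2)·(0.5)·cov(R_A,R_B)
= 4·13.75 + 0.25·12.75 + -2·5.75 = 46.6875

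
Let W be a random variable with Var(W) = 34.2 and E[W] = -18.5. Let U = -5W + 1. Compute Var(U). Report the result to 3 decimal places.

855.000

Var(-5W + 1) = (-5)²·Var(W) = 25·34.2 = 855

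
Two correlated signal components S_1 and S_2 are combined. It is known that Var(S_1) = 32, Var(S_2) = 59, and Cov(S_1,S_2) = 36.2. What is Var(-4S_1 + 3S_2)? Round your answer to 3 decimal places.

174.200

Var(-4S_1 + 3S_2) = (-4)²·Var(S_1) + (3)²·Var(S_2) + 2·(-4)·(3)·Cov(S_1,S_2)
= 16·32 + 9·59 + -24·36.2 = 174.2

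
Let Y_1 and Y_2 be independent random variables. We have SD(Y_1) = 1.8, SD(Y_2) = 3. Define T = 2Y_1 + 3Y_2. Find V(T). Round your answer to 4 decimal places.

93.9600

V(Y_1) = 3.24, V(Y_2) = 9
By independence, V(T) = (2)²V(Y_1) + (3)²V(Y_2)
= (2)²·3.24 + (3)²·9 = 93.96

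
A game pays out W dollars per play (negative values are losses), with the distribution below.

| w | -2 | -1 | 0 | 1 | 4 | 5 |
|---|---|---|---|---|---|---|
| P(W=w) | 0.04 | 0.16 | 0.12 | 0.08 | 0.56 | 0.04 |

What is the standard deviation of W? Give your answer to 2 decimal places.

2.27

E[W] = (-2)(0.04) + (-1)(0.16) + (0)(0.12) + (1)(0.08) + (4)(0.56) + (5)(0.04) = 2.28
E[W²] = (-2)²(0.04) + (-1)²(0.16) + (0)²(0.12) + (1)²(0.08) + (4)²(0.56) + (5)²(0.04) = 10.36
V(W) = E[W²] − (E[W])² = 10.36 − (2.28)² = 5.1616
sd(W) = √5.1616 ≈ 2.27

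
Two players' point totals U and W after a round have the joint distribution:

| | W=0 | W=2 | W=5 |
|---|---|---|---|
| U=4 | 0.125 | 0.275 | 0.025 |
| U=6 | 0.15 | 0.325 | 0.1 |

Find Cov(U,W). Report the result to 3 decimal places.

0.201

E[U] = 5.15,  E[W] = 1.825
E[UW] = 9.6
Cov(U,W) = E[UW] − E[U]E[W] = 9.6 − (5.15)(1.825) = 0.20125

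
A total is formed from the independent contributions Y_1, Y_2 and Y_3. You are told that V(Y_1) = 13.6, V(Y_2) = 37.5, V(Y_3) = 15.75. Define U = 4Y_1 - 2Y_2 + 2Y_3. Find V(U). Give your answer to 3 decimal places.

430.600

By independence, V(U) = (4)²V(Y_1) + (-2)²V(Y_2) + (2)²V(Y_3)
= (4)²·13.6 + (-2)²·37.5 + (2)²·15.75 = 430.6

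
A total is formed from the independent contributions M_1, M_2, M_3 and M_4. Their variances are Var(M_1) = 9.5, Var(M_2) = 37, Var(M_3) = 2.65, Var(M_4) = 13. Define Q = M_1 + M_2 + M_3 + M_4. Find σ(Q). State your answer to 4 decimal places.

By independence, Var(Q) = (1)²Var(M_1) + (1)²Var(M_2) + (1)²Var(M_3) + (1)²Var(M_4)
= (1)²·9.5 + (1)²·37 + (1)²·2.65 + (1)²·13 = 62.15
σ(Q) = √62.15 ≈ 7.8835

7.8835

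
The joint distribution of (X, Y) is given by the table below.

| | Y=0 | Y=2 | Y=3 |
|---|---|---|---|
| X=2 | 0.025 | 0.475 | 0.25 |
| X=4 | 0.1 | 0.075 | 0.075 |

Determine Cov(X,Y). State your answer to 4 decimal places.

-0.2875

E[X] = 2.5,  E[Y] = 2.075
E[XY] = 4.9
Cov(X,Y) = E[XY] − E[X]E[Y] = 4.9 − (2.5)(2.075) = -0.2875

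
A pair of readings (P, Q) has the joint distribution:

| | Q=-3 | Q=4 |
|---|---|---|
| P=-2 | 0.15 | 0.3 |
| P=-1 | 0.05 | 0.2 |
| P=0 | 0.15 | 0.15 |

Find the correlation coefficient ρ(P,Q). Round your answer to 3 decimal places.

E[P] = -1.15,  E[Q] = 1.55
E[PQ] = -2.15
Cov(P,Q) = E[PQ] − E[P]E[Q] = -2.15 − (-1.15)(1.55) = -0.3675
var(P) = 0.7275,  var(Q) = 11.1475
ρ = -0.3675 / √(0.7275·11.1475) ≈ -0.129

-0.129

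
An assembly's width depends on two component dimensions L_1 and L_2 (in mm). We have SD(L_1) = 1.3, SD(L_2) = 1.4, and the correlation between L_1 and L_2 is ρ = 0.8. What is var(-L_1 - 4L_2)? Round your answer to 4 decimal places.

44.6980

var(L_1) = (1.3)² = 1.69;  var(L_2) = (1.4)² = 1.96
cov(L_1,L_2) = ρ·SD(L_1)·SD(L_2) = 0.8·1.3·1.4 = 1.456
var(-L_1 - 4L_2) = (-1)²·var(L_1) + (-4)²·var(L_2) + 2·(-1)·(-4)·cov(L_1,L_2)
= 1·1.69 + 16·1.96 + 8·1.456 = 44.698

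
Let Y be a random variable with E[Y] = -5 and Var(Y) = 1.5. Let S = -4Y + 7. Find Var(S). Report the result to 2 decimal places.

Var(-4Y + 7) = (-4)²·Var(Y) = 16·1.5 = 24

24.00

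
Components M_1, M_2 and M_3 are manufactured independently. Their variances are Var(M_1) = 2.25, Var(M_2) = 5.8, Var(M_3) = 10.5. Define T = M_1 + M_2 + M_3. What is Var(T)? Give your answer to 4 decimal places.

18.5500

By independence, Var(T) = (1)²Var(M_1) + (1)²Var(M_2) + (1)²Var(M_3)
= (1)²·2.25 + (1)²·5.8 + (1)²·10.5 = 18.55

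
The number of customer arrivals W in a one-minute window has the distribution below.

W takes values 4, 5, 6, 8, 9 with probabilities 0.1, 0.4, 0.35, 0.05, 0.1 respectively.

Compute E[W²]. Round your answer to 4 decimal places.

35.5000

E[W²] = (4)²(0.1) + (5)²(0.4) + (6)²(0.35) + (8)²(0.05) + (9)²(0.1) = 35.5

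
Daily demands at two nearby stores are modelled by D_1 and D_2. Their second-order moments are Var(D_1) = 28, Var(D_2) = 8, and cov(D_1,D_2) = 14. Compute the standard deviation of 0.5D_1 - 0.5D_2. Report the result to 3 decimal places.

1.414

Var(0.5D_1 - 0.5D_2) = (0.5)²·Var(D_1) + (-0.5)²·Var(D_2) + 2·(0.5)·(-0.5)·cov(D_1,D_2)
= 0.25·28 + 0.25·8 + -0.5·14 = 2
SD(0.5D_1 - 0.5D_2) = √2 ≈ 1.414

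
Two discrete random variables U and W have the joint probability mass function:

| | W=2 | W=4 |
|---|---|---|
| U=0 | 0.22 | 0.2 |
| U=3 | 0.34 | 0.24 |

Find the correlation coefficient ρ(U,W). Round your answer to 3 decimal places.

-0.062

E[U] = 1.74,  E[W] = 2.88
E[UW] = 4.92
cov(U,W) = E[UW] − E[U]E[W] = 4.92 − (1.74)(2.88) = -0.0912
Var(U) = 2.1924,  Var(W) = 0.9856
ρ = -0.0912 / √(2.1924·0.9856) ≈ -0.062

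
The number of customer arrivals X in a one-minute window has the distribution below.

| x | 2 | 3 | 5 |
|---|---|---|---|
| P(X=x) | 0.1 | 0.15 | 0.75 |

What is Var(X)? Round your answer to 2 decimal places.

E[X] = (2)(0.1) + (3)(0.15) + (5)(0.75) = 4.4
E[X²] = (2)²(0.1) + (3)²(0.15) + (5)²(0.75) = 20.5
Var(X) = E[X²] − (E[X])² = 20.5 − (4.4)² = 1.14

1.14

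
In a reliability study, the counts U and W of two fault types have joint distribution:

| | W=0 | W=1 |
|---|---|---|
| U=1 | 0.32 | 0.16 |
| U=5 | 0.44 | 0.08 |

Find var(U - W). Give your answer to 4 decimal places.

E[U] = 3.08,  E[W] = 0.24,  E[UW] = 0.56
var(U) = 13.48 − (3.08)² = 3.9936;  var(W) = 0.24 − (0.24)² = 0.1824
Cov(U,W) = 0.56 − (3.08)(0.24) = -0.1792
var(U - W) = (1)²·3.9936 + (-1)²·0.1824 + 2·(1)·(-1)·-0.1792 = 4.5344

4.5344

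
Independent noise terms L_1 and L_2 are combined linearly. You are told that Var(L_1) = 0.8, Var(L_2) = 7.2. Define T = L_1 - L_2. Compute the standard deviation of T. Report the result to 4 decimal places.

2.8284

By independence, Var(T) = (1)²Var(L_1) + (-1)²Var(L_2)
= (1)²·0.8 + (-1)²·7.2 = 8
sd(T) = √8 ≈ 2.8284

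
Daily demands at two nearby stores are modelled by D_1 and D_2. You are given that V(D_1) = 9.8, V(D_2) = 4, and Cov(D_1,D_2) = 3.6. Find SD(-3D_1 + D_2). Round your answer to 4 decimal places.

8.4024

V(-3D_1 + D_2) = (-3)²·V(D_1) + (1)²·V(D_2) + 2·(-3)·(1)·Cov(D_1,D_2)
= 9·9.8 + 1·4 + -6·3.6 = 70.6
SD(-3D_1 + D_2) = √70.6 ≈ 8.4024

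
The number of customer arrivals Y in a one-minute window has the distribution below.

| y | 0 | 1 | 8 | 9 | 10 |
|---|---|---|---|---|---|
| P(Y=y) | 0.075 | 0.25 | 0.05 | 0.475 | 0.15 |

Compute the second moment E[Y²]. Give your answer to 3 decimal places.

E[Y²] = (0)²(0.075) + (1)²(0.25) + (8)²(0.05) + (9)²(0.475) + (10)²(0.15) = 56.925

56.925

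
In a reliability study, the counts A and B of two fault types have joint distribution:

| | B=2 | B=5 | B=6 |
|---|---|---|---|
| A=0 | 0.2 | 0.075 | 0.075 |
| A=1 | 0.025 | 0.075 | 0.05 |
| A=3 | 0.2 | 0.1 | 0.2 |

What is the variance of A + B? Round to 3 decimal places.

5.860

E[A] = 1.65,  E[B] = 4.05,  E[AB] = 7.025
var(A) = 4.65 − (1.65)² = 1.9275;  var(B) = 19.65 − (4.05)² = 3.2475
cov(A,B) = 7.025 − (1.65)(4.05) = 0.3425
var(A + B) = (1)²·1.9275 + (1)²·3.2475 + 2·(1)·(1)·0.3425 = 5.86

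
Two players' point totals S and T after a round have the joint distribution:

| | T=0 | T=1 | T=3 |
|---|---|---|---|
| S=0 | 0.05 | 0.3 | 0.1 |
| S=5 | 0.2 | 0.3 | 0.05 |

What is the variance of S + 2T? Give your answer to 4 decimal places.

E[S] = 2.75,  E[T] = 1.05,  E[ST] = 2.25
Var(S) = 13.75 − (2.75)² = 6.1875;  Var(T) = 1.95 − (1.05)² = 0.8475
Cov(S,T) = 2.25 − (2.75)(1.05) = -0.6375
Var(S + 2T) = (1)²·6.1875 + (2)²·0.8475 + 2·(1)·(2)·-0.6375 = 7.0275

7.0275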